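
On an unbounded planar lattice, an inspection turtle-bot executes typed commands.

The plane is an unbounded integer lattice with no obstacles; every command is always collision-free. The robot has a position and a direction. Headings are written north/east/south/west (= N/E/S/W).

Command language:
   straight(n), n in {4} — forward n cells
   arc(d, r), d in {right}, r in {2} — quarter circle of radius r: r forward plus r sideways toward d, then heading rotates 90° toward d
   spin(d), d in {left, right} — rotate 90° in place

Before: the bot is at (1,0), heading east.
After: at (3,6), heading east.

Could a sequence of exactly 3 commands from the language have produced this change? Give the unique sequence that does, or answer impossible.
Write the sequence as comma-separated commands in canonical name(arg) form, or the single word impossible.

spin(left), straight(4), arc(right, 2)

key: order matters: swapping spin(left) and arc(right, 2) lands elsewhere
initial: at (1,0), heading east
t=1 spin(left) ⇒ at (1,0), heading north
t=2 straight(4) ⇒ at (1,4), heading north
t=3 arc(right, 2) ⇒ at (3,6), heading east
no other 3-command option fits: unique.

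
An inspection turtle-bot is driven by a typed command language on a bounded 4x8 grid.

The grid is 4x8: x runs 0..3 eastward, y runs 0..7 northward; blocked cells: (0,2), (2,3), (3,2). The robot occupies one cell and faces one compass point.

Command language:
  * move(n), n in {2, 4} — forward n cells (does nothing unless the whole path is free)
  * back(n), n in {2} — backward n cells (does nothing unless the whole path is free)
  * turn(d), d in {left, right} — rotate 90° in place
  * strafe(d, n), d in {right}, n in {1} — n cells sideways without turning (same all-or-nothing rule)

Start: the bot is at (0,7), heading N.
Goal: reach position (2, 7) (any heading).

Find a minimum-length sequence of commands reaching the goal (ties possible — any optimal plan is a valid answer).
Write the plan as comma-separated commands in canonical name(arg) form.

turn(left), back(2)

begin: at (0,7), heading N
t=1 turn(left) ⇒ at (0,7), heading W
t=2 back(2) ⇒ at (2,7), heading W
minimal: 2 command(s), checked below 2.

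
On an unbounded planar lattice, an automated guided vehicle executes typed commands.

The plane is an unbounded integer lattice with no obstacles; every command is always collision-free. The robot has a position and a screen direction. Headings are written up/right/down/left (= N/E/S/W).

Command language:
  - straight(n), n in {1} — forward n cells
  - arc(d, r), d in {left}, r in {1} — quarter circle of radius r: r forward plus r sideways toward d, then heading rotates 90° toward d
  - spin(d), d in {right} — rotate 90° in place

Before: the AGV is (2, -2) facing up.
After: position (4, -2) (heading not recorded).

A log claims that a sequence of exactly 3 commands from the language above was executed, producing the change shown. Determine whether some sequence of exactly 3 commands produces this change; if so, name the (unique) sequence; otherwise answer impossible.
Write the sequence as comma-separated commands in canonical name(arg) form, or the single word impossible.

spin(right), straight(1), straight(1)

key: running straight(1) before spin(right) would end elsewhere — order is forced
start: (2, -2) facing up
1. spin(right) → (2, -2) facing right
2. straight(1) → (3, -2) facing right
3. straight(1) → (4, -2) facing right
no rival 3-sequence matches.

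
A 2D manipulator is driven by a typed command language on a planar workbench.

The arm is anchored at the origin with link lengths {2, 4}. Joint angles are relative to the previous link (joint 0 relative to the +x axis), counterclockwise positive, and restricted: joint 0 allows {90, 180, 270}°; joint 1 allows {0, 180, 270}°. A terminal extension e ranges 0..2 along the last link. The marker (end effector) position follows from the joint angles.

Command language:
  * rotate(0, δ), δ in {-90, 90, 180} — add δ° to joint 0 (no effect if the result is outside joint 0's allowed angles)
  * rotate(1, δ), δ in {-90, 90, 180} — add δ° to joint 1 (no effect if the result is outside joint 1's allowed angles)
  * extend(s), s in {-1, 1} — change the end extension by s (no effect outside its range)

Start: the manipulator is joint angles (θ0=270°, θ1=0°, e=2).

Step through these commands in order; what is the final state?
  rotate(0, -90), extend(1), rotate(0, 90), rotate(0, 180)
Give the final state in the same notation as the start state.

joint angles (θ0=90°, θ1=0°, e=2)

initial: joint angles (θ0=270°, θ1=0°, e=2)
1. rotate(0, -90) → joint angles (θ0=180°, θ1=0°, e=2)
2. extend(1) → joint angles (θ0=180°, θ1=0°, e=2)
3. rotate(0, 90) → joint angles (θ0=270°, θ1=0°, e=2)
4. rotate(0, 180) → joint angles (θ0=90°, θ1=0°, e=2)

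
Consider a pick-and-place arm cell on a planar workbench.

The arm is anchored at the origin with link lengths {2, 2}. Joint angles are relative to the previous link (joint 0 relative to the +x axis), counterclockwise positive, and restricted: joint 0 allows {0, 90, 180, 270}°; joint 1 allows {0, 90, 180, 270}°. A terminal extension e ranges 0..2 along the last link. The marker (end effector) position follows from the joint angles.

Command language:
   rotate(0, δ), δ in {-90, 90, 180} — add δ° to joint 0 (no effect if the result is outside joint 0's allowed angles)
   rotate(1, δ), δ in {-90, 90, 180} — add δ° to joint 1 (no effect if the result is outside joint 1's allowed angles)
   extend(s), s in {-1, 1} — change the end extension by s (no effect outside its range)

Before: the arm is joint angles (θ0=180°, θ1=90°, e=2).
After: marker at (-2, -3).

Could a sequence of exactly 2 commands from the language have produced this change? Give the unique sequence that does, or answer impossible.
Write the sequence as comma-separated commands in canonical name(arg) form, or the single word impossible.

key: order matters: swapping extend(1) and extend(-1) lands elsewhere
start: joint angles (θ0=180°, θ1=90°, e=2)
step 1 (extend(1)): joint angles (θ0=180°, θ1=90°, e=2)
step 2 (extend(-1)): joint angles (θ0=180°, θ1=90°, e=1)
no other 2-command option fits: unique.

extend(1), extend(-1)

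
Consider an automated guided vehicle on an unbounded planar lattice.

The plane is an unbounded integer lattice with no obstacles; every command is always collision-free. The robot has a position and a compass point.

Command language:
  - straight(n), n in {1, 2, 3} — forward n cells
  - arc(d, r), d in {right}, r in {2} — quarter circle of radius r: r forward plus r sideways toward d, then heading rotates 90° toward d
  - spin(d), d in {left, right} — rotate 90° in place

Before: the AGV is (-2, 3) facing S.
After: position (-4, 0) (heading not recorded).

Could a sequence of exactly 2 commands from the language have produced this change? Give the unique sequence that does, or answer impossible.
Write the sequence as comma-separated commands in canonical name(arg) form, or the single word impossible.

key: order matters: swapping straight(1) and arc(right, 2) lands elsewhere
initial: (-2, 3) facing S
1. straight(1) → (-2, 2) facing S
2. arc(right, 2) → (-4, 0) facing W
no other 2-command option fits: unique.

straight(1), arc(right, 2)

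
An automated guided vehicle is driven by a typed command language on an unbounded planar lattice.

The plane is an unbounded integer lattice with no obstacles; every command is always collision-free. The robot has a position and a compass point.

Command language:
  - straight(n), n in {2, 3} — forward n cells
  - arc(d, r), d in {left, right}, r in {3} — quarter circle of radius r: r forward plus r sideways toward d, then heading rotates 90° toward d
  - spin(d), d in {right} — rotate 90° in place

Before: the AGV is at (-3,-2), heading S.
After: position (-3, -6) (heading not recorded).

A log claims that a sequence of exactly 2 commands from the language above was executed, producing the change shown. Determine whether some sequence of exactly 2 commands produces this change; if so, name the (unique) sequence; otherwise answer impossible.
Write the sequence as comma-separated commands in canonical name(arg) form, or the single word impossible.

t0: at (-3,-2), heading S
1. straight(2) → at (-3,-4), heading S
2. straight(2) → at (-3,-6), heading S
no rival 2-sequence matches.

straight(2), straight(2)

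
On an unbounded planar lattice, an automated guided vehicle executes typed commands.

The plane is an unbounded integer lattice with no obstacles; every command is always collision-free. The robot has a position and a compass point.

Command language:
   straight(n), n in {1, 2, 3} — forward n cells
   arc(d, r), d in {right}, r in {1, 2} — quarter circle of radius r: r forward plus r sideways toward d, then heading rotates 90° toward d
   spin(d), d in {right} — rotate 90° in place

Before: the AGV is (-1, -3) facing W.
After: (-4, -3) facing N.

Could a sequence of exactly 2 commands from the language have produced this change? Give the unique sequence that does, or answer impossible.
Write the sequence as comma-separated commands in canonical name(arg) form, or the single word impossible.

key: position moved to (-4,-3) AND the heading swung to N — translation plus rotation needed
begin: (-1, -3) facing W
1. straight(3) → (-4, -3) facing W
2. spin(right) → (-4, -3) facing N
uniquely the one of 36 2-step routes that fits.

straight(3), spin(right)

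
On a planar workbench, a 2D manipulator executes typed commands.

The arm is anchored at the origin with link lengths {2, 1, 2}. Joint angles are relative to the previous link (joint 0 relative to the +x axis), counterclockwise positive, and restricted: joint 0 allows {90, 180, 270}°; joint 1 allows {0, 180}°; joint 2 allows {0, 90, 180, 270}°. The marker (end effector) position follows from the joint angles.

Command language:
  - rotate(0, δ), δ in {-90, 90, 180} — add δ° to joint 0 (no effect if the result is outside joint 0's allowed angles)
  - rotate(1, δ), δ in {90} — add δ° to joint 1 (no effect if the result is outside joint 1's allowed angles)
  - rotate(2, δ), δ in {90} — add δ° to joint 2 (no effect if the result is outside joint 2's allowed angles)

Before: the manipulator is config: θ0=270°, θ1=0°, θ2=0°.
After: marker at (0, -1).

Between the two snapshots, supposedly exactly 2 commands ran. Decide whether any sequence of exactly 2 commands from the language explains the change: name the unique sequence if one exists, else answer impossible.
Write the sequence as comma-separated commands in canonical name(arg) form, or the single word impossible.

rotate(2, 90), rotate(2, 90)

start: config: θ0=270°, θ1=0°, θ2=0°
step 1 (rotate(2, 90)): config: θ0=270°, θ1=0°, θ2=90°
step 2 (rotate(2, 90)): config: θ0=270°, θ1=0°, θ2=180°
no other 2-command option fits: unique.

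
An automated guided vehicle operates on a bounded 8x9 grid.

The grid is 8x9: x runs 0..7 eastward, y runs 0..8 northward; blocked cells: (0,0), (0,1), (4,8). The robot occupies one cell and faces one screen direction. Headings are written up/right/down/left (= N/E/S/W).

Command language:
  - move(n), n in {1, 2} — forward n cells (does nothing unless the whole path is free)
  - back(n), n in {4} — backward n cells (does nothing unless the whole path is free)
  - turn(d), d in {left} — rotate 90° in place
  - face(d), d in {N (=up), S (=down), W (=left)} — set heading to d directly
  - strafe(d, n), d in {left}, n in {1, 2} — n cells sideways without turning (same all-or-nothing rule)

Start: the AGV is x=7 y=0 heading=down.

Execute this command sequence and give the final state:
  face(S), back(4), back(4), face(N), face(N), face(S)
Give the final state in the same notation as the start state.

x=7 y=8 heading=down

from: x=7 y=0 heading=down
1. face(S) → x=7 y=0 heading=down
2. back(4) → x=7 y=4 heading=down
3. back(4) → x=7 y=8 heading=down
4. face(N) → x=7 y=8 heading=up
5. face(N) → x=7 y=8 heading=up
6. face(S) → x=7 y=8 heading=down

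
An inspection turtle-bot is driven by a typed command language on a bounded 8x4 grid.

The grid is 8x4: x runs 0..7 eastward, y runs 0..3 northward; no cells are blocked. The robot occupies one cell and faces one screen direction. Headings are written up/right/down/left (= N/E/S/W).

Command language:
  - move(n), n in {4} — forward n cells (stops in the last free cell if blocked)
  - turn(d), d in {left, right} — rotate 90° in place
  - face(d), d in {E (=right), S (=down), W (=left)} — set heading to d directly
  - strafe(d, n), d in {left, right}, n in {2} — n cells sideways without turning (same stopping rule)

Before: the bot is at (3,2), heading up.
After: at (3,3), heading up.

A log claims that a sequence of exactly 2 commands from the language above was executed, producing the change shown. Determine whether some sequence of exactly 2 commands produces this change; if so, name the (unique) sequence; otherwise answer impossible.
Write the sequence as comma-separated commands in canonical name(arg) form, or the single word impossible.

key: the first move(4) runs into the grid edge before its full distance
start: at (3,2), heading up
1. move(4) → at (3,3), heading up
2. move(4) → at (3,3), heading up
no other 2-command option fits: unique.

move(4), move(4)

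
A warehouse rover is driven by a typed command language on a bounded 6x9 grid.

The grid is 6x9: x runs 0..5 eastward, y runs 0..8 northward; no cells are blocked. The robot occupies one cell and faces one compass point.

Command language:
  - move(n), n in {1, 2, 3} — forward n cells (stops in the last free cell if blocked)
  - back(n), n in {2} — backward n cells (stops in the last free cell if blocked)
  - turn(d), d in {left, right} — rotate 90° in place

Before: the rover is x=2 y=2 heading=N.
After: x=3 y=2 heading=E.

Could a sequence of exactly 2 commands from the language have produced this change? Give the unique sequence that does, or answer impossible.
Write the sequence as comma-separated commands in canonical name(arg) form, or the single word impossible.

key: running move(1) before turn(right) would end elsewhere — order is forced
begin: x=2 y=2 heading=N
t=1 turn(right) ⇒ x=2 y=2 heading=E
t=2 move(1) ⇒ x=3 y=2 heading=E
all 36 alternatives checked — unique.

turn(right), move(1)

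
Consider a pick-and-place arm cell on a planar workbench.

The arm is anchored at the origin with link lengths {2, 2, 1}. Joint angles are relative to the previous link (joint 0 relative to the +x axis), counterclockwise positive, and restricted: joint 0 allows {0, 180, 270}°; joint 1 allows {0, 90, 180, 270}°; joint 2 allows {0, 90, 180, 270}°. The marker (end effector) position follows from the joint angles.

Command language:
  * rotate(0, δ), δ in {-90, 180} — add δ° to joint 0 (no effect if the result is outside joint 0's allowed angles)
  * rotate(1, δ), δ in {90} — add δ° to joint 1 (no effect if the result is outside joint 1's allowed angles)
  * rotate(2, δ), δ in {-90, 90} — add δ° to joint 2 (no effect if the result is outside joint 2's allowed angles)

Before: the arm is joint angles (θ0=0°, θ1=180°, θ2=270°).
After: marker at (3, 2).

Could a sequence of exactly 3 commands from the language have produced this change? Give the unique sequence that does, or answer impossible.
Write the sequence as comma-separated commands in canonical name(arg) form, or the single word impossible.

from: joint angles (θ0=0°, θ1=180°, θ2=270°)
1. rotate(1, 90) → joint angles (θ0=0°, θ1=270°, θ2=270°)
2. rotate(1, 90) → joint angles (θ0=0°, θ1=0°, θ2=270°)
3. rotate(1, 90) → joint angles (θ0=0°, θ1=90°, θ2=270°)
all 125 alternatives checked — unique.

rotate(1, 90), rotate(1, 90), rotate(1, 90)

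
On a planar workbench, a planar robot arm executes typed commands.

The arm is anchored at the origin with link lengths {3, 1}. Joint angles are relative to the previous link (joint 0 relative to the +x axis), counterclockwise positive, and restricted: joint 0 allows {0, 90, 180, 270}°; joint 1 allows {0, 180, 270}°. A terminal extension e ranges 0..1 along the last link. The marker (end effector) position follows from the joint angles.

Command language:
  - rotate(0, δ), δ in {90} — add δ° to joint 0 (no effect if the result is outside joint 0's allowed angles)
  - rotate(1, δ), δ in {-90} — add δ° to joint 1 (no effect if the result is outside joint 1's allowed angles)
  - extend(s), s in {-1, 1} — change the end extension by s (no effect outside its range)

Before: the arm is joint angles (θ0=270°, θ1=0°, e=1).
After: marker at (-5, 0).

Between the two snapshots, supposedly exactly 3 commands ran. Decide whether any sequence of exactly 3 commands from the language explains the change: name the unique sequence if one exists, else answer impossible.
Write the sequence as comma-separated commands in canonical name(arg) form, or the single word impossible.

t0: joint angles (θ0=270°, θ1=0°, e=1)
1. rotate(0, 90) → joint angles (θ0=0°, θ1=0°, e=1)
2. rotate(0, 90) → joint angles (θ0=90°, θ1=0°, e=1)
3. rotate(0, 90) → joint angles (θ0=180°, θ1=0°, e=1)
no rival 3-sequence matches.

rotate(0, 90), rotate(0, 90), rotate(0, 90)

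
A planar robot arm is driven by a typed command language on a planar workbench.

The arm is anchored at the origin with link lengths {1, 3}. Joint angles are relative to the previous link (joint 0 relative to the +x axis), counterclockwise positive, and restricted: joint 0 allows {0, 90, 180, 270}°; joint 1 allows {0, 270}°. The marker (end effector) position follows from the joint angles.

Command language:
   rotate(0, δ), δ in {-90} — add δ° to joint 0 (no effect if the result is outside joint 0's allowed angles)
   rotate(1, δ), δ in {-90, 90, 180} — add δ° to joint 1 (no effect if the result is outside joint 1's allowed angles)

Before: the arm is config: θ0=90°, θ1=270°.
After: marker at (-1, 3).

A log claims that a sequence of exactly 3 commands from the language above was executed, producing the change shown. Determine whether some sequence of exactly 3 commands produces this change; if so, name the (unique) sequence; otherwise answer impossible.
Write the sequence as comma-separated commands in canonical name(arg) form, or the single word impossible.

t0: config: θ0=90°, θ1=270°
1. rotate(0, -90) → config: θ0=0°, θ1=270°
2. rotate(0, -90) → config: θ0=270°, θ1=270°
3. rotate(0, -90) → config: θ0=180°, θ1=270°
uniquely the one of 64 3-step routes that fits.

rotate(0, -90), rotate(0, -90), rotate(0, -90)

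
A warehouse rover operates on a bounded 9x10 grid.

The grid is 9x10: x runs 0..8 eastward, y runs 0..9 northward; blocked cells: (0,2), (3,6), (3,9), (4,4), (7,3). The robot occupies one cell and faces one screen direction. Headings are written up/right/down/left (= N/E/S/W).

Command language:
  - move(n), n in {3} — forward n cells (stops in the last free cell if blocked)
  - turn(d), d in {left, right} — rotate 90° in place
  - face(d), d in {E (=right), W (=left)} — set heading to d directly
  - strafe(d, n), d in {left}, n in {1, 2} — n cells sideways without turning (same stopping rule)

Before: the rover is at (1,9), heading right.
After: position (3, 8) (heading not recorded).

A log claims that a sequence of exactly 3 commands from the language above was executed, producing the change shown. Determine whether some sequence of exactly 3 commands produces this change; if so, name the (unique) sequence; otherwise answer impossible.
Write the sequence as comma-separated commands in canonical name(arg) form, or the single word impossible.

impossible

no 3-step route produces this change.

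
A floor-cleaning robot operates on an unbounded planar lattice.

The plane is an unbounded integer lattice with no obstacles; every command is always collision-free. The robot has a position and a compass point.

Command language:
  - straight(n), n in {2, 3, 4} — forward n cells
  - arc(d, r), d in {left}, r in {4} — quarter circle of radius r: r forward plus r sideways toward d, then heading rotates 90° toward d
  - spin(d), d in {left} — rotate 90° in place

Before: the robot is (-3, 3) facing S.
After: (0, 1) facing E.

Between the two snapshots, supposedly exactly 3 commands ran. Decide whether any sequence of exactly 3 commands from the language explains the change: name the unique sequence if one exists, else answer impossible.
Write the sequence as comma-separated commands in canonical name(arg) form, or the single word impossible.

straight(2), spin(left), straight(3)

key: running straight(3) before straight(2) would end elsewhere — order is forced
initial: (-3, 3) facing S
t=1 straight(2) ⇒ (-3, 1) facing S
t=2 spin(left) ⇒ (-3, 1) facing E
t=3 straight(3) ⇒ (0, 1) facing E
all 125 alternatives checked — unique.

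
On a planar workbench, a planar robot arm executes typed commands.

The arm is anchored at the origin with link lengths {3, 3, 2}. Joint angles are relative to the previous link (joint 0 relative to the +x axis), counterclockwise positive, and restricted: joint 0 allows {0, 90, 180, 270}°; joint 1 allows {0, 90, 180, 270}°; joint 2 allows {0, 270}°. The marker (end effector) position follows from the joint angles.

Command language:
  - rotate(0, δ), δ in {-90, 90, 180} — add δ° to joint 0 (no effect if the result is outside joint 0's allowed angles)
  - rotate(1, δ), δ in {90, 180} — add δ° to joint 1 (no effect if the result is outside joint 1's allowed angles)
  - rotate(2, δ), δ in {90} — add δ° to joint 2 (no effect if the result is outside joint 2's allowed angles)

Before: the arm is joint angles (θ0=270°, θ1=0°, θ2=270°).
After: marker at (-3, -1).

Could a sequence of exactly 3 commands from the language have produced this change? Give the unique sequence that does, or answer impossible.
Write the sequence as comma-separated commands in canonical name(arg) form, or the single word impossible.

begin: joint angles (θ0=270°, θ1=0°, θ2=270°)
1. rotate(1, 90) → joint angles (θ0=270°, θ1=90°, θ2=270°)
2. rotate(1, 90) → joint angles (θ0=270°, θ1=180°, θ2=270°)
3. rotate(1, 90) → joint angles (θ0=270°, θ1=270°, θ2=270°)
no other 3-command option fits: unique.

rotate(1, 90), rotate(1, 90), rotate(1, 90)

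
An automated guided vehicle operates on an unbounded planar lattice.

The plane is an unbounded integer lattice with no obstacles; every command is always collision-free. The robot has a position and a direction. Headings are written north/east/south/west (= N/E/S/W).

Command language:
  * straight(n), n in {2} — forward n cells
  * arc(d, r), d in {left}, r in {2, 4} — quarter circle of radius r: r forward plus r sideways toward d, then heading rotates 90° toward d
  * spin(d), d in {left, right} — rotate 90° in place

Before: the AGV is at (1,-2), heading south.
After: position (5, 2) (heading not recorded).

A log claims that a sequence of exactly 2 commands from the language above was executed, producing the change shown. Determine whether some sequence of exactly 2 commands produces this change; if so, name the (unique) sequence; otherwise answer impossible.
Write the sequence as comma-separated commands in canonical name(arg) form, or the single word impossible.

key: order matters: swapping spin(left) and arc(left, 4) lands elsewhere
t0: at (1,-2), heading south
[1] after spin(left): at (1,-2), heading east
[2] after arc(left, 4): at (5,2), heading north
no rival 2-sequence matches.

spin(left), arc(left, 4)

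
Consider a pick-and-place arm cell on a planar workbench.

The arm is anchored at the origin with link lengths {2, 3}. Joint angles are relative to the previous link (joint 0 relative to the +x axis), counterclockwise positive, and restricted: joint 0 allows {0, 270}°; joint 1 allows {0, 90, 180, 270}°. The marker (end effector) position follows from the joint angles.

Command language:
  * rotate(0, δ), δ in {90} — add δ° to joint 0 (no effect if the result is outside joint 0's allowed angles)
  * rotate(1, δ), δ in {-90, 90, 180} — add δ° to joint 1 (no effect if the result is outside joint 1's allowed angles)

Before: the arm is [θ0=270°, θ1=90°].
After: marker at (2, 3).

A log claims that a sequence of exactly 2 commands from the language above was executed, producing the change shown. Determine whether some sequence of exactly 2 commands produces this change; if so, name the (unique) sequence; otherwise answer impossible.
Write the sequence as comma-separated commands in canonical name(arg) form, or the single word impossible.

start: [θ0=270°, θ1=90°]
1. rotate(0, 90) → [θ0=0°, θ1=90°]
2. rotate(0, 90) → [θ0=0°, θ1=90°]
no other 2-command option fits: unique.

rotate(0, 90), rotate(0, 90)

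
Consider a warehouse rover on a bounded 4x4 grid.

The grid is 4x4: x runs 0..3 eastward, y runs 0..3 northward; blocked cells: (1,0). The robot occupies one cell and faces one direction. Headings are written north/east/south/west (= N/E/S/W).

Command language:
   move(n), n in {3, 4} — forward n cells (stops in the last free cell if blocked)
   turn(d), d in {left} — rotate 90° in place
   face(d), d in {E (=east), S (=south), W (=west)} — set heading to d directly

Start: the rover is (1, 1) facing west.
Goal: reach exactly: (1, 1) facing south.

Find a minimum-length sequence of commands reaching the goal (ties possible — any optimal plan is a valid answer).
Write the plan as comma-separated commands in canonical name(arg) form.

begin: (1, 1) facing west
1. turn(left) → (1, 1) facing south
no 0-step plan works, so 1 is optimal.

turn(left)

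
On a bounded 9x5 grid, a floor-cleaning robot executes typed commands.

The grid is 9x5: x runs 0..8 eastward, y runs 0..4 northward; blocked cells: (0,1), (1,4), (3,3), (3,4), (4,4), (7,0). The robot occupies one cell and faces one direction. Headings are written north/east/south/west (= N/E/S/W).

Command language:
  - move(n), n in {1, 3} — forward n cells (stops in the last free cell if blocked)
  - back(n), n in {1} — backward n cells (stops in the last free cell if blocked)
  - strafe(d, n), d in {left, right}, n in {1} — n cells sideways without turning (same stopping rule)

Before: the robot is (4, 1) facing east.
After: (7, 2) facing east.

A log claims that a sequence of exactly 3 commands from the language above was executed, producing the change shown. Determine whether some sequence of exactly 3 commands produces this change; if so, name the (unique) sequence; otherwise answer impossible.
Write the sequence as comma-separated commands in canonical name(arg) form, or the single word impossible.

move(3), strafe(right, 1), strafe(left, 1)

key: strafe(right, 1) is stopped early by the blocked cell at (7,0)
begin: (4, 1) facing east
t=1 move(3) ⇒ (7, 1) facing east
t=2 strafe(right, 1) ⇒ (7, 1) facing east
t=3 strafe(left, 1) ⇒ (7, 2) facing east
uniquely the one of 125 3-step routes that fits.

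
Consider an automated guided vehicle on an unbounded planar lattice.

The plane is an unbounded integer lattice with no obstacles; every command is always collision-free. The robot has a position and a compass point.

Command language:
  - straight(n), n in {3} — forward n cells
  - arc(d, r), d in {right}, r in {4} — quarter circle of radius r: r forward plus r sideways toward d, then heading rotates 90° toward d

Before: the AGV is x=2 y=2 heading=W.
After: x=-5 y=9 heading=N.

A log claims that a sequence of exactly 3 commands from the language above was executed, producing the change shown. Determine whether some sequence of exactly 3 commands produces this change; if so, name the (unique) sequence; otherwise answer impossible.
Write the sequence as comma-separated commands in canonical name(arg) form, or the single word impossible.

key: position moved to (-5,9) AND the heading swung to N — translation plus rotation needed
from: x=2 y=2 heading=W
t=1 straight(3) ⇒ x=-1 y=2 heading=W
t=2 arc(right, 4) ⇒ x=-5 y=6 heading=N
t=3 straight(3) ⇒ x=-5 y=9 heading=N
no other 3-command option fits: unique.

straight(3), arc(right, 4), straight(3)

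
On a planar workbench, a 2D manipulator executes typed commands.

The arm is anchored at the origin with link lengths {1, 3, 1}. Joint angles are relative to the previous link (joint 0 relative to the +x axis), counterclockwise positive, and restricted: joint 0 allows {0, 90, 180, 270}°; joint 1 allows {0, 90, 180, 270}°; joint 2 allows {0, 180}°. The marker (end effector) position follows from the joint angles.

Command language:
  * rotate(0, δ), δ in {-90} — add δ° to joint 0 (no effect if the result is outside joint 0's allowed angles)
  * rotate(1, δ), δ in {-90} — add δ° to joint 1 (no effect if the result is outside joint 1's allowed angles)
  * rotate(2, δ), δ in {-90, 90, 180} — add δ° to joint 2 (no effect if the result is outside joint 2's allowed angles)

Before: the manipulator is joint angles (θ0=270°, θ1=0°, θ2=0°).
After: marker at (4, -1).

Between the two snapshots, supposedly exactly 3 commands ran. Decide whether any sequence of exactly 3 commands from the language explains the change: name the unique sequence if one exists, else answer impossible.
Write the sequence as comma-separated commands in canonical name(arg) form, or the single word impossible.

rotate(1, -90), rotate(1, -90), rotate(1, -90)

begin: joint angles (θ0=270°, θ1=0°, θ2=0°)
[1] after rotate(1, -90): joint angles (θ0=270°, θ1=270°, θ2=0°)
[2] after rotate(1, -90): joint angles (θ0=270°, θ1=180°, θ2=0°)
[3] after rotate(1, -90): joint angles (θ0=270°, θ1=90°, θ2=0°)
no other 3-command option fits: unique.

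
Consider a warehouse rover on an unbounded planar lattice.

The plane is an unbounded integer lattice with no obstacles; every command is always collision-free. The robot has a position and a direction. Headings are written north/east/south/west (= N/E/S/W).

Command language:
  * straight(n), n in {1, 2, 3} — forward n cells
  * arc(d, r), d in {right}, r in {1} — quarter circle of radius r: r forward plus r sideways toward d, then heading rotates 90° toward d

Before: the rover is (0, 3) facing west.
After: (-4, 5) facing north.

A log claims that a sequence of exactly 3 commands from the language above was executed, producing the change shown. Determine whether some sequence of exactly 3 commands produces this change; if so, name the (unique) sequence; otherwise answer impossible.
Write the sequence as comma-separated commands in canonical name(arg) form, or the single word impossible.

straight(3), arc(right, 1), straight(1)

key: running straight(1) before straight(3) would end elsewhere — order is forced
from: (0, 3) facing west
1. straight(3) → (-3, 3) facing west
2. arc(right, 1) → (-4, 4) facing north
3. straight(1) → (-4, 5) facing north
no other 3-command option fits: unique.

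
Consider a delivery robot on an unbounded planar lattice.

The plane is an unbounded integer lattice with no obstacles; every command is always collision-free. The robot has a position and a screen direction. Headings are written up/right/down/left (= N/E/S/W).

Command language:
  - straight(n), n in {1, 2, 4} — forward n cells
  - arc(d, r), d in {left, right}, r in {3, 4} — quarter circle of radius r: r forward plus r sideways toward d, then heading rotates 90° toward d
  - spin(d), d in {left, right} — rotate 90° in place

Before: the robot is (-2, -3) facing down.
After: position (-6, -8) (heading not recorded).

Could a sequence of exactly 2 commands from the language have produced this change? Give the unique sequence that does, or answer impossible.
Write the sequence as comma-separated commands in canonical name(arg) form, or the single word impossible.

straight(1), arc(right, 4)

key: order matters: swapping straight(1) and arc(right, 4) lands elsewhere
begin: (-2, -3) facing down
step 1 (straight(1)): (-2, -4) facing down
step 2 (arc(right, 4)): (-6, -8) facing left
no other 2-command option fits: unique.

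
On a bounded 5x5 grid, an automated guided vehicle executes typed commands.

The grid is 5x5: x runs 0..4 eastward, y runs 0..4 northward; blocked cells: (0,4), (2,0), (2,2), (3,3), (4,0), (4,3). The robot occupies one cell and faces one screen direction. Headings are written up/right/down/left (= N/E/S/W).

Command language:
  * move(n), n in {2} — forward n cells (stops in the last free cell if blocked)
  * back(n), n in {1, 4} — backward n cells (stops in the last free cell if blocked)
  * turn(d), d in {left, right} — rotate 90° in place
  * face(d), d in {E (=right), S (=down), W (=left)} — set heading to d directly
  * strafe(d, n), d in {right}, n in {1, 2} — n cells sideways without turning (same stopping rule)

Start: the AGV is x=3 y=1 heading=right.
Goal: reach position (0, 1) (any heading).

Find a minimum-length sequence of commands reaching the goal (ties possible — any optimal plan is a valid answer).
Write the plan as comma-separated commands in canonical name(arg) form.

from: x=3 y=1 heading=right
step 1 (back(4)): x=0 y=1 heading=right
nothing shorter than 1 reaches the goal.

back(4)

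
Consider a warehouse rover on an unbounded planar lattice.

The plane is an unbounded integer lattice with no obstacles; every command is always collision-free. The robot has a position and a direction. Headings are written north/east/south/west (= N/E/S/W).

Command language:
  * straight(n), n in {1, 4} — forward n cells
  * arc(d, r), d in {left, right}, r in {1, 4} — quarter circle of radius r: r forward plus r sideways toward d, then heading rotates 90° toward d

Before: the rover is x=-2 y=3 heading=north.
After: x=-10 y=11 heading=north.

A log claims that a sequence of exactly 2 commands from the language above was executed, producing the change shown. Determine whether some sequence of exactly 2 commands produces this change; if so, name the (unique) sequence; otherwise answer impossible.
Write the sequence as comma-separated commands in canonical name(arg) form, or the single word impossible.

arc(left, 4), arc(right, 4)

key: still facing N at the end — net rotation zero over 2 steps
from: x=-2 y=3 heading=north
t=1 arc(left, 4) ⇒ x=-6 y=7 heading=west
t=2 arc(right, 4) ⇒ x=-10 y=11 heading=north
uniquely the one of 36 2-step routes that fits.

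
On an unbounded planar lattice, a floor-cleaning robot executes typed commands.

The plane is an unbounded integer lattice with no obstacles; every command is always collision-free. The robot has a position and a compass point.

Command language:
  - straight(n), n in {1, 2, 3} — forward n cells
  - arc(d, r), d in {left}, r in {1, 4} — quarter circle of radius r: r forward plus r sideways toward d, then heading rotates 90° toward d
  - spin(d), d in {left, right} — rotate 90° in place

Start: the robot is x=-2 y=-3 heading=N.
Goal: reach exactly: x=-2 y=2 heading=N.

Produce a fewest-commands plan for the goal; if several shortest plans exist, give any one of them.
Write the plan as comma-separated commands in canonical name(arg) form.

begin: x=-2 y=-3 heading=N
t=1 straight(3) ⇒ x=-2 y=0 heading=N
t=2 straight(2) ⇒ x=-2 y=2 heading=N
shorter routes all fall short; 2 is best.

straight(3), straight(2)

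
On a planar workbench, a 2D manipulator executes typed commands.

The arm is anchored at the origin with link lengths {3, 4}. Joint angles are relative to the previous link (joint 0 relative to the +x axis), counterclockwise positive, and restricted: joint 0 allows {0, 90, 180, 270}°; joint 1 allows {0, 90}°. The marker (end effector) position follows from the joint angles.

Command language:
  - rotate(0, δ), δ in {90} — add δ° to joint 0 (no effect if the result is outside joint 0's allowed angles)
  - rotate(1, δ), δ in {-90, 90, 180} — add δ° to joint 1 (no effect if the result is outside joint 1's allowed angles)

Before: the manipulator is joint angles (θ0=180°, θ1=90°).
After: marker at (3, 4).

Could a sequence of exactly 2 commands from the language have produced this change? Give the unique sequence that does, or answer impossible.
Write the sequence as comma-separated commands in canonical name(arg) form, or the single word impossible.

begin: joint angles (θ0=180°, θ1=90°)
[1] after rotate(0, 90): joint angles (θ0=270°, θ1=90°)
[2] after rotate(0, 90): joint angles (θ0=0°, θ1=90°)
no other 2-command option fits: unique.

rotate(0, 90), rotate(0, 90)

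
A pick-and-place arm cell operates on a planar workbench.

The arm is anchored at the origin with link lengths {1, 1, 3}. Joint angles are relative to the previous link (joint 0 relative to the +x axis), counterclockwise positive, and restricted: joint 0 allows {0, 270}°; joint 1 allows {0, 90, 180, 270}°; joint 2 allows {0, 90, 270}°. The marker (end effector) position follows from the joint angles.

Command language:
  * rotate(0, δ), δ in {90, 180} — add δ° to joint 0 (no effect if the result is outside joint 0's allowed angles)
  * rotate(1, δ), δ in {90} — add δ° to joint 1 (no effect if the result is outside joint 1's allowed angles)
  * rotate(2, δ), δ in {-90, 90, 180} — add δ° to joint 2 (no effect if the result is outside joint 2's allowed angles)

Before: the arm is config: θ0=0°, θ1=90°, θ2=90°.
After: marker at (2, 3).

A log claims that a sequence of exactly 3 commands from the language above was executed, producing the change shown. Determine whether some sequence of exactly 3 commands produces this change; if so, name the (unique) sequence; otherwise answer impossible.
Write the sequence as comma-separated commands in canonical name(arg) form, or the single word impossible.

rotate(1, 90), rotate(1, 90), rotate(1, 90)

from: config: θ0=0°, θ1=90°, θ2=90°
step 1 (rotate(1, 90)): config: θ0=0°, θ1=180°, θ2=90°
step 2 (rotate(1, 90)): config: θ0=0°, θ1=270°, θ2=90°
step 3 (rotate(1, 90)): config: θ0=0°, θ1=0°, θ2=90°
no rival 3-sequence matches.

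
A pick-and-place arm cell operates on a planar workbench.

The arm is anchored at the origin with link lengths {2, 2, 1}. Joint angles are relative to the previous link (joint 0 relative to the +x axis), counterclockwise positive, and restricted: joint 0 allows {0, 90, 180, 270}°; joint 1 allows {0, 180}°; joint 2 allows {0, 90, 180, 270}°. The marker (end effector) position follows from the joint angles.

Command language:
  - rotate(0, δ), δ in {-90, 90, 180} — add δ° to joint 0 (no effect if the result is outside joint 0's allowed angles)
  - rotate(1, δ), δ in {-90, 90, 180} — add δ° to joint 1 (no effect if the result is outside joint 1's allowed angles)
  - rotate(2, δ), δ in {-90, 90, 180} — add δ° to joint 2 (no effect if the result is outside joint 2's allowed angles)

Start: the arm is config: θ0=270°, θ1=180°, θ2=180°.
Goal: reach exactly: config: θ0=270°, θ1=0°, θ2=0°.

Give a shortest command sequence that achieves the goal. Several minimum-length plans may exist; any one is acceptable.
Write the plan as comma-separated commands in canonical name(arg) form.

rotate(1, 180), rotate(2, 180)

initial: config: θ0=270°, θ1=180°, θ2=180°
[1] after rotate(1, 180): config: θ0=270°, θ1=0°, θ2=180°
[2] after rotate(2, 180): config: θ0=270°, θ1=0°, θ2=0°
shorter routes all fall short; 2 is best.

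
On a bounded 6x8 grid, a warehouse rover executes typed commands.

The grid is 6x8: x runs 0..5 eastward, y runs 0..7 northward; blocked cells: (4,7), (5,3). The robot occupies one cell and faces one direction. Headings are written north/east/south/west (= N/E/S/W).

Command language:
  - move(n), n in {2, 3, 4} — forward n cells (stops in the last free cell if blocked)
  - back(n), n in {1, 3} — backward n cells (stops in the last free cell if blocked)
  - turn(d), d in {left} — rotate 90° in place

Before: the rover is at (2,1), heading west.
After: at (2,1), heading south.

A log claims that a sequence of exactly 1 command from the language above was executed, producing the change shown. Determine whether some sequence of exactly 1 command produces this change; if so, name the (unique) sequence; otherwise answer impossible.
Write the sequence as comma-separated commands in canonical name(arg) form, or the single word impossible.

turn(left)

key: (2,1) unchanged — the single command moves nothing
from: at (2,1), heading west
step 1 (turn(left)): at (2,1), heading south
no rival 1-sequence matches.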